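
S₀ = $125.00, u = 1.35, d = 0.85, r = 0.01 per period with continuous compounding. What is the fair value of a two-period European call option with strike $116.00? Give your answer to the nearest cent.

$22.94

Risk-neutral probability p = (e^0.01 − 0.85)/(1.35 − 0.85) = 0.1601/0.5000 = 0.3201
Terminal stock prices: S_uu = 227.8, S_ud = 143.4, S_dd = 90.31
Terminal payoffs (S − K): max(111.8, 0) = 111.8, max(27.44, 0) = 27.44, max(-25.69, 0) = 0
Node u (S = 168.8): V_u = e^(−0.01)·[0.3201·111.8125 + 0.6799·27.4375] = 53.9042
Node d (S = 106.2): V_d = e^(−0.01)·[0.3201·27.4375 + 0.6799·0.0000] = 8.6954
Node 0 (S = 125): V_0 = e^(−0.01)·[0.3201·53.9042 + 0.6799·8.6954] = 22.9362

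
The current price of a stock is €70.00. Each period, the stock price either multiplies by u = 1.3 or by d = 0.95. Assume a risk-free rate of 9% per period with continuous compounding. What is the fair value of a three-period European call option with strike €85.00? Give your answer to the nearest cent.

Risk-neutral probability p = (e^0.09 − 0.95)/(1.3 − 0.95) = 0.1442/0.3500 = 0.4119
Terminal stock prices: S_uuu = 153.8, S_uud = 112.4, S_udd = 82.13, S_ddd = 60.02
Terminal payoffs (S − K): max(68.79, 0) = 68.79, max(27.39, 0) = 27.39, max(-2.873, 0) = 0, max(-24.98, 0) = 0
Node uu (S = 118.3): V_uu = e^(−0.09)·[0.4119·68.7900 + 0.5881·27.3850] = 40.6158
Node ud (S = 86.45): V_ud = e^(−0.09)·[0.4119·27.3850 + 0.5881·0.0000] = 10.3097
Node dd (S = 63.17): V_dd = e^(−0.09)·[0.4119·0.0000 + 0.5881·0.0000] = 0.0000
Node u (S = 91): V_u = e^(−0.09)·[0.4119·40.6158 + 0.5881·10.3097] = 20.8318
Node d (S = 66.5): V_d = e^(−0.09)·[0.4119·10.3097 + 0.5881·0.0000] = 3.8813
Node 0 (S = 70): V_0 = e^(−0.09)·[0.4119·20.8318 + 0.5881·3.8813] = 9.9286

€9.93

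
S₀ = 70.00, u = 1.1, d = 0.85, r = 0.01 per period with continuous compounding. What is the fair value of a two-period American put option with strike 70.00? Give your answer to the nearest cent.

Risk-neutral probability p = (e^0.01 − 0.85)/(1.1 − 0.85) = 0.1601/0.2500 = 0.6402
Terminal stock prices: S_uu = 84.7, S_ud = 65.45, S_dd = 50.57
Terminal payoffs (K − S): max(-14.7, 0) = 0, max(4.55, 0) = 4.55, max(19.43, 0) = 19.43
Node u (S = 77): continuation = e^(−0.01)·[0.6402·0.0000 + 0.3598·4.5500] = 1.6208; exercise value = 0.0000 ≤ continuation, so V_u = 1.6208
Node d (S = 59.5): continuation = e^(−0.01)·[0.6402·4.5500 + 0.3598·19.4250] = 9.8035; exercise value = 10.5000 > continuation, so V_d = 10.5000 (exercise)
Node 0 (S = 70): continuation = e^(−0.01)·[0.6402·1.6208 + 0.3598·10.5000] = 4.7676; exercise value = 0.0000 ≤ continuation, so V_0 = 4.7676

4.77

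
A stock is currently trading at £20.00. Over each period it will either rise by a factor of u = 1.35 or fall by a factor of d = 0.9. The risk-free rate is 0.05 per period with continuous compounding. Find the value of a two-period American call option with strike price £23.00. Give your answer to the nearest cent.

£1.90

Risk-neutral probability p = (e^0.05 − 0.9)/(1.35 − 0.9) = 0.1513/0.4500 = 0.3362
Terminal stock prices: S_uu = 36.45, S_ud = 24.3, S_dd = 16.2
Terminal payoffs (S − K): max(13.45, 0) = 13.45, max(1.3, 0) = 1.3, max(-6.8, 0) = 0
Node u (S = 27): continuation = e^(−0.05)·[0.3362·13.4500 + 0.6638·1.3000] = 5.1217; exercise value = 4.0000 ≤ continuation, so V_u = 5.1217
Node d (S = 18): continuation = e^(−0.05)·[0.3362·1.3000 + 0.6638·0.0000] = 0.4157; exercise value = 0.0000 ≤ continuation, so V_d = 0.4157
Node 0 (S = 20): continuation = e^(−0.05)·[0.3362·5.1217 + 0.6638·0.4157] = 1.9002; exercise value = 0.0000 ≤ continuation, so V_0 = 1.9002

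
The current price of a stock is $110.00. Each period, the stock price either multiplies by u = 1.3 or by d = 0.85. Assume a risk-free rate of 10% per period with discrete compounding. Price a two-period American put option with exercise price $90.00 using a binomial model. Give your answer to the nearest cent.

Risk-neutral probability p = (1 + 0.1 − 0.85)/(1.3 − 0.85) = 0.2500/0.4500 = 0.5556
Terminal stock prices: S_uu = 185.9, S_ud = 121.5, S_dd = 79.47
Terminal payoffs (K − S): max(-95.9, 0) = 0, max(-31.55, 0) = 0, max(10.53, 0) = 10.53
Node u (S = 143): continuation = 1/1.1·[0.5556·0.0000 + 0.4444·0.0000] = 0.0000; exercise value = 0.0000 ≤ continuation, so V_u = 0.0000
Node d (S = 93.5): continuation = 1/1.1·[0.5556·0.0000 + 0.4444·10.5250] = 4.2525; exercise value = 0.0000 ≤ continuation, so V_d = 4.2525
Node 0 (S = 110): continuation = 1/1.1·[0.5556·0.0000 + 0.4444·4.2525] = 1.7182; exercise value = 0.0000 ≤ continuation, so V_0 = 1.7182

$1.72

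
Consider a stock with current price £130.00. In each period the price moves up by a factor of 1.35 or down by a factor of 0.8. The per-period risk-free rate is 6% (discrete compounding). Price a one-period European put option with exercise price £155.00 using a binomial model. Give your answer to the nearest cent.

£25.37

Risk-neutral probability p = (1 + 0.06 − 0.8)/(1.35 − 0.8) = 0.2600/0.5500 = 0.4727
Terminal stock prices: S_u = 175.5, S_d = 104
Terminal payoffs (K − S): max(-20.5, 0) = 0, max(51, 0) = 51
Node 0 (S = 130): V_0 = 1/1.06·[0.4727·0.0000 + 0.5273·51.0000] = 25.3688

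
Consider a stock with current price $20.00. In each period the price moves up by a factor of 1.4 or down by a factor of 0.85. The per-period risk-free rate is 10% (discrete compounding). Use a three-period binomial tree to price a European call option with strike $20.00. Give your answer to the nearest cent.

Risk-neutral probability p = (1 + 0.1 − 0.85)/(1.4 − 0.85) = 0.2500/0.5500 = 0.4545
Terminal stock prices: S_uuu = 54.88, S_uud = 33.32, S_udd = 20.23, S_ddd = 12.28
Terminal payoffs (S − K): max(34.88, 0) = 34.88, max(13.32, 0) = 13.32, max(0.23, 0) = 0.23, max(-7.718, 0) = 0
Node uu (S = 39.2): V_uu = 1/1.1·[0.4545·34.8800 + 0.5455·13.3200] = 21.0182
Node ud (S = 23.8): V_ud = 1/1.1·[0.4545·13.3200 + 0.5455·0.2300] = 5.6182
Node dd (S = 14.45): V_dd = 1/1.1·[0.4545·0.2300 + 0.5455·0.0000] = 0.0950
Node u (S = 28): V_u = 1/1.1·[0.4545·21.0182 + 0.5455·5.6182] = 11.4711
Node d (S = 17): V_d = 1/1.1·[0.4545·5.6182 + 0.5455·0.0950] = 2.3687
Node 0 (S = 20): V_0 = 1/1.1·[0.4545·11.4711 + 0.5455·2.3687] = 5.9147

$5.91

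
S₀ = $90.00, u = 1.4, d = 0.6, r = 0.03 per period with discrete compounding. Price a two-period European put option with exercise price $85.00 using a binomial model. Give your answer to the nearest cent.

$15.01

Risk-neutral probability p = (1 + 0.03 − 0.6)/(1.4 − 0.6) = 0.4300/0.8000 = 0.5375
Terminal stock prices: S_uu = 176.4, S_ud = 75.6, S_dd = 32.4
Terminal payoffs (K − S): max(-91.4, 0) = 0, max(9.4, 0) = 9.4, max(52.6, 0) = 52.6
Node u (S = 126): V_u = 1/1.03·[0.5375·0.0000 + 0.4625·9.4000] = 4.2209
Node d (S = 54): V_d = 1/1.03·[0.5375·9.4000 + 0.4625·52.6000] = 28.5243
Node 0 (S = 90): V_0 = 1/1.03·[0.5375·4.2209 + 0.4625·28.5243] = 15.0109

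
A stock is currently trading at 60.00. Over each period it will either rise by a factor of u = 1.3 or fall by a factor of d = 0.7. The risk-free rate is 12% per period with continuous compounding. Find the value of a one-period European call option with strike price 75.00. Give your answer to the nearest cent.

Risk-neutral probability p = (e^0.12 − 0.7)/(1.3 − 0.7) = 0.4275/0.6000 = 0.7125
Terminal stock prices: S_u = 78, S_d = 42
Terminal payoffs (S − K): max(3, 0) = 3, max(-33, 0) = 0
Node 0 (S = 60): V_0 = e^(−0.12)·[0.7125·3.0000 + 0.2875·0.0000] = 1.8958

1.90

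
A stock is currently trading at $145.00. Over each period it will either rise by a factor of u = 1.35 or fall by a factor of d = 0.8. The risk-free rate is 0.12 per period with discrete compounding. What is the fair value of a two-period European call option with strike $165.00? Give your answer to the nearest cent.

Risk-neutral probability p = (1 + 0.12 − 0.8)/(1.35 − 0.8) = 0.3200/0.5500 = 0.5818
Terminal stock prices: S_uu = 264.3, S_ud = 156.6, S_dd = 92.8
Terminal payoffs (S − K): max(99.26, 0) = 99.26, max(-8.4, 0) = 0, max(-72.2, 0) = 0
Node u (S = 195.8): V_u = 1/1.12·[0.5818·99.2625 + 0.4182·0.0000] = 51.5649
Node d (S = 116): V_d = 1/1.12·[0.5818·0.0000 + 0.4182·0.0000] = 0.0000
Node 0 (S = 145): V_0 = 1/1.12·[0.5818·51.5649 + 0.4182·0.0000] = 26.7870

$26.79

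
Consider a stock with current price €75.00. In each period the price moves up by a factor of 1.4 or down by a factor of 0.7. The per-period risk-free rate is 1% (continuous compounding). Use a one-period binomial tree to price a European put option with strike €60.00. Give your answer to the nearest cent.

Risk-neutral probability p = (e^0.01 − 0.7)/(1.4 − 0.7) = 0.3101/0.7000 = 0.4429
Terminal stock prices: S_u = 105, S_d = 52.5
Terminal payoffs (K − S): max(-45, 0) = 0, max(7.5, 0) = 7.5
Node 0 (S = 75): V_0 = e^(−0.01)·[0.4429·0.0000 + 0.5571·7.5000] = 4.1365

€4.14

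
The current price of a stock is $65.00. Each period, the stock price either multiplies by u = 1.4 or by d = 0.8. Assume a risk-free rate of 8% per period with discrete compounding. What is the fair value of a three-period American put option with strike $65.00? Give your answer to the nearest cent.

Risk-neutral probability p = (1 + 0.08 − 0.8)/(1.4 − 0.8) = 0.2800/0.6000 = 0.4667
Terminal stock prices: S_uuu = 178.4, S_uud = 101.9, S_udd = 58.24, S_ddd = 33.28
Terminal payoffs (K − S): max(-113.4, 0) = 0, max(-36.92, 0) = 0, max(6.76, 0) = 6.76, max(31.72, 0) = 31.72
Node uu (S = 127.4): continuation = 1/1.08·[0.4667·0.0000 + 0.5333·0.0000] = 0.0000; exercise value = 0.0000 ≤ continuation, so V_uu = 0.0000
Node ud (S = 72.8): continuation = 1/1.08·[0.4667·0.0000 + 0.5333·6.7600] = 3.3383; exercise value = 0.0000 ≤ continuation, so V_ud = 3.3383
Node dd (S = 41.6): continuation = 1/1.08·[0.4667·6.7600 + 0.5333·31.7200] = 18.5852; exercise value = 23.4000 > continuation, so V_dd = 23.4000 (exercise)
Node u (S = 91): continuation = 1/1.08·[0.4667·0.0000 + 0.5333·3.3383] = 1.6485; exercise value = 0.0000 ≤ continuation, so V_u = 1.6485
Node d (S = 52): continuation = 1/1.08·[0.4667·3.3383 + 0.5333·23.4000] = 12.9980; exercise value = 13.0000 > continuation, so V_d = 13.0000 (exercise)
Node 0 (S = 65): continuation = 1/1.08·[0.4667·1.6485 + 0.5333·13.0000] = 7.1321; exercise value = 0.0000 ≤ continuation, so V_0 = 7.1321

$7.13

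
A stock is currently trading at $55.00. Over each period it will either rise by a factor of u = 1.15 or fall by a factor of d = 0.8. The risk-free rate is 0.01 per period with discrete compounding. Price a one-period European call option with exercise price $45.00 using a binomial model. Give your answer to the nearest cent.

$10.84

Risk-neutral probability p = (1 + 0.01 − 0.8)/(1.15 − 0.8) = 0.2100/0.3500 = 0.6000
Terminal stock prices: S_u = 63.25, S_d = 44
Terminal payoffs (S − K): max(18.25, 0) = 18.25, max(-1, 0) = 0
Node 0 (S = 55): V_0 = 1/1.01·[0.6000·18.2500 + 0.4000·0.0000] = 10.8416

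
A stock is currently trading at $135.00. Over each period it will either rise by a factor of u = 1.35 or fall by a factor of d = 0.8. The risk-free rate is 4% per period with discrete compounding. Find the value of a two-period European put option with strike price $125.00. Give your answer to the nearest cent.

$11.34

Risk-neutral probability p = (1 + 0.04 − 0.8)/(1.35 − 0.8) = 0.2400/0.5500 = 0.4364
Terminal stock prices: S_uu = 246, S_ud = 145.8, S_dd = 86.4
Terminal payoffs (K − S): max(-121, 0) = 0, max(-20.8, 0) = 0, max(38.6, 0) = 38.6
Node u (S = 182.2): V_u = 1/1.04·[0.4364·0.0000 + 0.5636·0.0000] = 0.0000
Node d (S = 108): V_d = 1/1.04·[0.4364·0.0000 + 0.5636·38.6000] = 20.9196
Node 0 (S = 135): V_0 = 1/1.04·[0.4364·0.0000 + 0.5636·20.9196] = 11.3375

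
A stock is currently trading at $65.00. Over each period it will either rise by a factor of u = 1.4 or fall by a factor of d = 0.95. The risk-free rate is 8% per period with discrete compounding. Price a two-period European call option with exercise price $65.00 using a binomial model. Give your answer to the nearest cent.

$12.02

Risk-neutral probability p = (1 + 0.08 − 0.95)/(1.4 − 0.95) = 0.1300/0.4500 = 0.2889
Terminal stock prices: S_uu = 127.4, S_ud = 86.45, S_dd = 58.66
Terminal payoffs (S − K): max(62.4, 0) = 62.4, max(21.45, 0) = 21.45, max(-6.337, 0) = 0
Node u (S = 91): V_u = 1/1.08·[0.2889·62.4000 + 0.7111·21.4500] = 30.8148
Node d (S = 61.75): V_d = 1/1.08·[0.2889·21.4500 + 0.7111·0.0000] = 5.7377
Node 0 (S = 65): V_0 = 1/1.08·[0.2889·30.8148 + 0.7111·5.7377] = 12.0205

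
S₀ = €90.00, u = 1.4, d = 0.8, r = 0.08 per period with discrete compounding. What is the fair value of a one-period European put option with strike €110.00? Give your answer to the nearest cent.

€18.77

Risk-neutral probability p = (1 + 0.08 − 0.8)/(1.4 − 0.8) = 0.2800/0.6000 = 0.4667
Terminal stock prices: S_u = 126, S_d = 72
Terminal payoffs (K − S): max(-16, 0) = 0, max(38, 0) = 38
Node 0 (S = 90): V_0 = 1/1.08·[0.4667·0.0000 + 0.5333·38.0000] = 18.7654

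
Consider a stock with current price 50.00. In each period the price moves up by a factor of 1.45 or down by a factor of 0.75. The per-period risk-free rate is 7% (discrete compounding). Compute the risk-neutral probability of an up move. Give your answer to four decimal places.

Risk-neutral probability p = (1 + 0.07 − 0.75)/(1.45 − 0.75) = 0.3200/0.7000 = 0.4571

p = 0.4571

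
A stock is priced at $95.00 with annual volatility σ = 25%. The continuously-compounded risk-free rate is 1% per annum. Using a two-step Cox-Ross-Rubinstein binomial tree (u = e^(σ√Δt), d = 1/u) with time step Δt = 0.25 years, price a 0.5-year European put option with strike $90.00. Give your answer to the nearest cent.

$4.33

CRR parameters: u = e^(σ√Δt) = e^(0.25·√0.25) = 1.1331, d = 1/u = 0.8825
Per-period rate: rΔt = 0.01·0.25 = 0.0025, so R = e^0.0025 = 1.0025
Risk-neutral probability p = (e^0.0025 − 0.8825)/(1.1331 − 0.8825) = 0.1200/0.2507 = 0.4788
Terminal stock prices: S_uu = 122, S_ud = 95, S_dd = 73.99
Terminal payoffs (K − S): max(-31.98, 0) = 0, max(-5, 0) = 0, max(16.01, 0) = 16.01
Node u (S = 107.6): V_u = e^(−0.0025)·[0.4788·0.0000 + 0.5212·0.0000] = 0.0000
Node d (S = 83.84): V_d = e^(−0.0025)·[0.4788·0.0000 + 0.5212·16.0139] = 8.3260
Node 0 (S = 95): V_0 = e^(−0.0025)·[0.4788·0.0000 + 0.5212·8.3260] = 4.3289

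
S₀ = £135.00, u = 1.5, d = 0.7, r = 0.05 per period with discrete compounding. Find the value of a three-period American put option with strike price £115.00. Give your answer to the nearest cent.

Risk-neutral probability p = (1 + 0.05 − 0.7)/(1.5 − 0.7) = 0.3500/0.8000 = 0.4375
Terminal stock prices: S_uuu = 455.6, S_uud = 212.6, S_udd = 99.22, S_ddd = 46.3
Terminal payoffs (K − S): max(-340.6, 0) = 0, max(-97.62, 0) = 0, max(15.78, 0) = 15.78, max(68.7, 0) = 68.7
Node uu (S = 303.8): continuation = 1/1.05·[0.4375·0.0000 + 0.5625·0.0000] = 0.0000; exercise value = 0.0000 ≤ continuation, so V_uu = 0.0000
Node ud (S = 141.8): continuation = 1/1.05·[0.4375·0.0000 + 0.5625·15.7750] = 8.4509; exercise value = 0.0000 ≤ continuation, so V_ud = 8.4509
Node dd (S = 66.15): continuation = 1/1.05·[0.4375·15.7750 + 0.5625·68.6950] = 43.3738; exercise value = 48.8500 > continuation, so V_dd = 48.8500 (exercise)
Node u (S = 202.5): continuation = 1/1.05·[0.4375·0.0000 + 0.5625·8.4509] = 4.5273; exercise value = 0.0000 ≤ continuation, so V_u = 4.5273
Node d (S = 94.5): continuation = 1/1.05·[0.4375·8.4509 + 0.5625·48.8500] = 29.6908; exercise value = 20.5000 ≤ continuation, so V_d = 29.6908
Node 0 (S = 135): continuation = 1/1.05·[0.4375·4.5273 + 0.5625·29.6908] = 17.7922; exercise value = 0.0000 ≤ continuation, so V_0 = 17.7922

£17.79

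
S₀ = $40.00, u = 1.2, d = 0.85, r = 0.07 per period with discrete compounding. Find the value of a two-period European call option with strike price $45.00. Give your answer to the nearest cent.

$4.35

Risk-neutral probability p = (1 + 0.07 − 0.85)/(1.2 − 0.85) = 0.2200/0.3500 = 0.6286
Terminal stock prices: S_uu = 57.6, S_ud = 40.8, S_dd = 28.9
Terminal payoffs (S − K): max(12.6, 0) = 12.6, max(-4.2, 0) = 0, max(-16.1, 0) = 0
Node u (S = 48): V_u = 1/1.07·[0.6286·12.6000 + 0.3714·0.0000] = 7.4019
Node d (S = 34): V_d = 1/1.07·[0.6286·0.0000 + 0.3714·0.0000] = 0.0000
Node 0 (S = 40): V_0 = 1/1.07·[0.6286·7.4019 + 0.3714·0.0000] = 4.3482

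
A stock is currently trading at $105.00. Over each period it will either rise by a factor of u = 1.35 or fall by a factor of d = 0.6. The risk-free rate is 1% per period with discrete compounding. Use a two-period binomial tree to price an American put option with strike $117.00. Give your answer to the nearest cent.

Risk-neutral probability p = (1 + 0.01 − 0.6)/(1.35 − 0.6) = 0.4100/0.7500 = 0.5467
Terminal stock prices: S_uu = 191.4, S_ud = 85.05, S_dd = 37.8
Terminal payoffs (K − S): max(-74.36, 0) = 0, max(31.95, 0) = 31.95, max(79.2, 0) = 79.2
Node u (S = 141.8): continuation = 1/1.01·[0.5467·0.0000 + 0.4533·31.9500] = 14.3406; exercise value = 0.0000 ≤ continuation, so V_u = 14.3406
Node d (S = 63): continuation = 1/1.01·[0.5467·31.9500 + 0.4533·79.2000] = 52.8416; exercise value = 54.0000 > continuation, so V_d = 54.0000 (exercise)
Node 0 (S = 105): continuation = 1/1.01·[0.5467·14.3406 + 0.4533·54.0000] = 31.9995; exercise value = 12.0000 ≤ continuation, so V_0 = 31.9995

$32.00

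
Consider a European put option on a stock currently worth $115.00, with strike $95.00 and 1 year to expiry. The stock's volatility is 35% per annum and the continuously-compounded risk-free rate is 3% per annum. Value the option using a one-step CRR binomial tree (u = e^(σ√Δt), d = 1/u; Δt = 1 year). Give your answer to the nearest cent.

CRR parameters: u = e^(σ√Δt) = e^(0.35·√1) = 1.4191, d = 1/u = 0.7047
Per-period rate: rΔt = 0.03·1 = 0.03, so R = e^0.03 = 1.0305
Risk-neutral probability p = (e^0.03 − 0.7047)/(1.4191 − 0.7047) = 0.3258/0.7144 = 0.4560
Terminal stock prices: S_u = 163.2, S_d = 81.04
Terminal payoffs (K − S): max(-68.19, 0) = 0, max(13.96, 0) = 13.96
Node 0 (S = 115): V_0 = e^(−0.03)·[0.4560·0.0000 + 0.5440·13.9609] = 7.3701

$7.37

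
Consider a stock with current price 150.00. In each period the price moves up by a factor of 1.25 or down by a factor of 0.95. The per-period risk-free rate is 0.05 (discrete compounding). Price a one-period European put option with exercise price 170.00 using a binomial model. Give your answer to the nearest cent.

Risk-neutral probability p = (1 + 0.05 − 0.95)/(1.25 − 0.95) = 0.1000/0.3000 = 0.3333
Terminal stock prices: S_u = 187.5, S_d = 142.5
Terminal payoffs (K − S): max(-17.5, 0) = 0, max(27.5, 0) = 27.5
Node 0 (S = 150): V_0 = 1/1.05·[0.3333·0.0000 + 0.6667·27.5000] = 17.4603

17.46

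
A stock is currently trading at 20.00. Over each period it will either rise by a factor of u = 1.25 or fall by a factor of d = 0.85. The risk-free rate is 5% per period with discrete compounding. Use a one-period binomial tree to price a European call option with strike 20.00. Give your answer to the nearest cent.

2.38

Risk-neutral probability p = (1 + 0.05 − 0.85)/(1.25 − 0.85) = 0.2000/0.4000 = 0.5000
Terminal stock prices: S_u = 25, S_d = 17
Terminal payoffs (S − K): max(5, 0) = 5, max(-3, 0) = 0
Node 0 (S = 20): V_0 = 1/1.05·[0.5000·5.0000 + 0.5000·0.0000] = 2.3810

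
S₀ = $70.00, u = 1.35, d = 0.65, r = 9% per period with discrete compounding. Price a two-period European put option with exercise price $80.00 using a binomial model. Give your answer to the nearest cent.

Risk-neutral probability p = (1 + 0.09 − 0.65)/(1.35 − 0.65) = 0.4400/0.7000 = 0.6286
Terminal stock prices: S_uu = 127.6, S_ud = 61.43, S_dd = 29.58
Terminal payoffs (K − S): max(-47.58, 0) = 0, max(18.57, 0) = 18.57, max(50.42, 0) = 50.42
Node u (S = 94.5): V_u = 1/1.09·[0.6286·0.0000 + 0.3714·18.5750] = 6.3296
Node d (S = 45.5): V_d = 1/1.09·[0.6286·18.5750 + 0.3714·50.4250] = 27.8945
Node 0 (S = 70): V_0 = 1/1.09·[0.6286·6.3296 + 0.3714·27.8945] = 13.1554

$13.16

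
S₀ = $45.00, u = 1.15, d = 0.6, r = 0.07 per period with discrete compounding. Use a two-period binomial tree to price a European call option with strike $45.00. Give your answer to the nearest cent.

$9.26

Risk-neutral probability p = (1 + 0.07 − 0.6)/(1.15 − 0.6) = 0.4700/0.5500 = 0.8545
Terminal stock prices: S_uu = 59.51, S_ud = 31.05, S_dd = 16.2
Terminal payoffs (S − K): max(14.51, 0) = 14.51, max(-13.95, 0) = 0, max(-28.8, 0) = 0
Node u (S = 51.75): V_u = 1/1.07·[0.8545·14.5125 + 0.1455·0.0000] = 11.5903
Node d (S = 27): V_d = 1/1.07·[0.8545·0.0000 + 0.1455·0.0000] = 0.0000
Node 0 (S = 45): V_0 = 1/1.07·[0.8545·11.5903 + 0.1455·0.0000] = 9.2565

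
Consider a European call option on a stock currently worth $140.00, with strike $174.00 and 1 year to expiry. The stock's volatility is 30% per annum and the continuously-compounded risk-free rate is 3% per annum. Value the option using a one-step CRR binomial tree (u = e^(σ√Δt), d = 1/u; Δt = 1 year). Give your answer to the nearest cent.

CRR parameters: u = e^(σ√Δt) = e^(0.3·√1) = 1.3499, d = 1/u = 0.7408
Per-period rate: rΔt = 0.03·1 = 0.03, so R = e^0.03 = 1.0305
Risk-neutral probability p = (e^0.03 − 0.7408)/(1.3499 − 0.7408) = 0.2896/0.6090 = 0.4756
Terminal stock prices: S_u = 189, S_d = 103.7
Terminal payoffs (S − K): max(14.98, 0) = 14.98, max(-70.29, 0) = 0
Node 0 (S = 140): V_0 = e^(−0.03)·[0.4756·14.9802 + 0.5244·0.0000] = 6.9135

$6.91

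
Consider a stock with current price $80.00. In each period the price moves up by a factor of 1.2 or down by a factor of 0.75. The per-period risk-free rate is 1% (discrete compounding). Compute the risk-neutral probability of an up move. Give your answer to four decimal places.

p = 0.5778

Risk-neutral probability p = (1 + 0.01 − 0.75)/(1.2 − 0.75) = 0.2600/0.4500 = 0.5778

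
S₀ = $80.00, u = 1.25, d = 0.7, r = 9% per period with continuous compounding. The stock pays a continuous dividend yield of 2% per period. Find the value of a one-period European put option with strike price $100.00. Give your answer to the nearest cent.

$12.98

Per-period risk-free factor R = e^0.09 = 1.0942; dividend-adjusted growth = e^(0.09−0.02) = 1.0725.
Risk-neutral probability p = (1.0725 − 0.7)/(1.25 − 0.7) = 0.3725/0.5500 = 0.6773
Terminal stock prices: S_u = 100, S_d = 56
Terminal payoffs (K − S): max(0, 0) = 0, max(44, 0) = 44
Node 0 (S = 80): V_0 = e^(−0.09)·[0.6773·0.0000 + 0.3227·44.0000] = 12.9772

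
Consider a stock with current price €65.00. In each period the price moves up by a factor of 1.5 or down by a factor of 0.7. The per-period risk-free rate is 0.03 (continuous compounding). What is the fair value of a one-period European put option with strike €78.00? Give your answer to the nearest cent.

€18.51

Risk-neutral probability p = (e^0.03 − 0.7)/(1.5 − 0.7) = 0.3305/0.8000 = 0.4131
Terminal stock prices: S_u = 97.5, S_d = 45.5
Terminal payoffs (K − S): max(-19.5, 0) = 0, max(32.5, 0) = 32.5
Node 0 (S = 65): V_0 = e^(−0.03)·[0.4131·0.0000 + 0.5869·32.5000] = 18.5115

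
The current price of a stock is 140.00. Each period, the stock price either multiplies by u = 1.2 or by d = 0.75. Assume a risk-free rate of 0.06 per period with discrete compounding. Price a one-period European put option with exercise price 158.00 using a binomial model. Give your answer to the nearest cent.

Risk-neutral probability p = (1 + 0.06 − 0.75)/(1.2 − 0.75) = 0.3100/0.4500 = 0.6889
Terminal stock prices: S_u = 168, S_d = 105
Terminal payoffs (K − S): max(-10, 0) = 0, max(53, 0) = 53
Node 0 (S = 140): V_0 = 1/1.06·[0.6889·0.0000 + 0.3111·53.0000] = 15.5556

15.56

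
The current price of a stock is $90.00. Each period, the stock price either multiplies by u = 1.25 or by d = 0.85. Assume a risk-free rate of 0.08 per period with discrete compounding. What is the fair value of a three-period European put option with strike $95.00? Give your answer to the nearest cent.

$5.81

Risk-neutral probability p = (1 + 0.08 − 0.85)/(1.25 − 0.85) = 0.2300/0.4000 = 0.5750
Terminal stock prices: S_uuu = 175.8, S_uud = 119.5, S_udd = 81.28, S_ddd = 55.27
Terminal payoffs (K − S): max(-80.78, 0) = 0, max(-24.53, 0) = 0, max(13.72, 0) = 13.72, max(39.73, 0) = 39.73
Node uu (S = 140.6): V_uu = 1/1.08·[0.5750·0.0000 + 0.4250·0.0000] = 0.0000
Node ud (S = 95.62): V_ud = 1/1.08·[0.5750·0.0000 + 0.4250·13.7188] = 5.3986
Node dd (S = 65.02): V_dd = 1/1.08·[0.5750·13.7188 + 0.4250·39.7288] = 22.9380
Node u (S = 112.5): V_u = 1/1.08·[0.5750·0.0000 + 0.4250·5.3986] = 2.1244
Node d (S = 76.5): V_d = 1/1.08·[0.5750·5.3986 + 0.4250·22.9380] = 11.9008
Node 0 (S = 90): V_0 = 1/1.08·[0.5750·2.1244 + 0.4250·11.9008] = 5.8142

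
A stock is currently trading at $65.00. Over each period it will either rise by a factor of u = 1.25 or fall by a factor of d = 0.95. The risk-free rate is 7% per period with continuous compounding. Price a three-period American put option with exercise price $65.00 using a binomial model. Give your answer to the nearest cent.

Risk-neutral probability p = (e^0.07 − 0.95)/(1.25 − 0.95) = 0.1225/0.3000 = 0.4084
Terminal stock prices: S_uuu = 127, S_uud = 96.48, S_udd = 73.33, S_ddd = 55.73
Terminal payoffs (K − S): max(-61.95, 0) = 0, max(-31.48, 0) = 0, max(-8.328, 0) = 0, max(9.271, 0) = 9.271
Node uu (S = 101.6): continuation = e^(−0.07)·[0.4084·0.0000 + 0.5916·0.0000] = 0.0000; exercise value = 0.0000 ≤ continuation, so V_uu = 0.0000
Node ud (S = 77.19): continuation = e^(−0.07)·[0.4084·0.0000 + 0.5916·0.0000] = 0.0000; exercise value = 0.0000 ≤ continuation, so V_ud = 0.0000
Node dd (S = 58.66): continuation = e^(−0.07)·[0.4084·0.0000 + 0.5916·9.2706] = 5.1141; exercise value = 6.3375 > continuation, so V_dd = 6.3375 (exercise)
Node u (S = 81.25): continuation = e^(−0.07)·[0.4084·0.0000 + 0.5916·0.0000] = 0.0000; exercise value = 0.0000 ≤ continuation, so V_u = 0.0000
Node d (S = 61.75): continuation = e^(−0.07)·[0.4084·0.0000 + 0.5916·6.3375] = 3.4960; exercise value = 3.2500 ≤ continuation, so V_d = 3.4960
Node 0 (S = 65): continuation = e^(−0.07)·[0.4084·0.0000 + 0.5916·3.4960] = 1.9286; exercise value = 0.0000 ≤ continuation, so V_0 = 1.9286

$1.93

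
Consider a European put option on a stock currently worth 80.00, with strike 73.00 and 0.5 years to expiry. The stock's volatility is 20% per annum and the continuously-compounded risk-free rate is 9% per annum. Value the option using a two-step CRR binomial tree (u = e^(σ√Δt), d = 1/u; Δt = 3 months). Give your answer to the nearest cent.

CRR parameters: u = e^(σ√Δt) = e^(0.2·√0.25) = 1.1052, d = 1/u = 0.9048
Per-period rate: rΔt = 0.09·0.25 = 0.0225, so R = e^0.0225 = 1.0228
Risk-neutral probability p = (e^0.0225 − 0.9048)/(1.1052 − 0.9048) = 0.1179/0.2003 = 0.5886
Terminal stock prices: S_uu = 97.71, S_ud = 80, S_dd = 65.5
Terminal payoffs (K − S): max(-24.71, 0) = 0, max(-7, 0) = 0, max(7.502, 0) = 7.502
Node u (S = 88.41): V_u = e^(−0.0225)·[0.5886·0.0000 + 0.4114·0.0000] = 0.0000
Node d (S = 72.39): V_d = e^(−0.0225)·[0.5886·0.0000 + 0.4114·7.5015] = 3.0174
Node 0 (S = 80): V_0 = e^(−0.0225)·[0.5886·0.0000 + 0.4114·3.0174] = 1.2137

1.21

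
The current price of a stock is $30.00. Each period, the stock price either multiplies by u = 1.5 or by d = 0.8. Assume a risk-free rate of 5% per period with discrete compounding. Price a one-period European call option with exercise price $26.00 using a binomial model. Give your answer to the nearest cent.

Risk-neutral probability p = (1 + 0.05 − 0.8)/(1.5 − 0.8) = 0.2500/0.7000 = 0.3571
Terminal stock prices: S_u = 45, S_d = 24
Terminal payoffs (S − K): max(19, 0) = 19, max(-2, 0) = 0
Node 0 (S = 30): V_0 = 1/1.05·[0.3571·19.0000 + 0.6429·0.0000] = 6.4626

$6.46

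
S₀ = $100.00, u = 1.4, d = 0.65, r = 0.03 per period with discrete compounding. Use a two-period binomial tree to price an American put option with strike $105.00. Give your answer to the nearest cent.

$22.46

Risk-neutral probability p = (1 + 0.03 − 0.65)/(1.4 − 0.65) = 0.3800/0.7500 = 0.5067
Terminal stock prices: S_uu = 196, S_ud = 91, S_dd = 42.25
Terminal payoffs (K − S): max(-91, 0) = 0, max(14, 0) = 14, max(62.75, 0) = 62.75
Node u (S = 140): continuation = 1/1.03·[0.5067·0.0000 + 0.4933·14.0000] = 6.7055; exercise value = 0.0000 ≤ continuation, so V_u = 6.7055
Node d (S = 65): continuation = 1/1.03·[0.5067·14.0000 + 0.4933·62.7500] = 36.9417; exercise value = 40.0000 > continuation, so V_d = 40.0000 (exercise)
Node 0 (S = 100): continuation = 1/1.03·[0.5067·6.7055 + 0.4933·40.0000] = 22.4571; exercise value = 5.0000 ≤ continuation, so V_0 = 22.4571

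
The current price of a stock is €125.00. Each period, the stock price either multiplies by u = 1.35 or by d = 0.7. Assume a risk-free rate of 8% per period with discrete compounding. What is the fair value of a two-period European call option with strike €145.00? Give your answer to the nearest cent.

€24.27

Risk-neutral probability p = (1 + 0.08 − 0.7)/(1.35 − 0.7) = 0.3800/0.6500 = 0.5846
Terminal stock prices: S_uu = 227.8, S_ud = 118.1, S_dd = 61.25
Terminal payoffs (S − K): max(82.81, 0) = 82.81, max(-26.88, 0) = 0, max(-83.75, 0) = 0
Node u (S = 168.8): V_u = 1/1.08·[0.5846·82.8125 + 0.4154·0.0000] = 44.8273
Node d (S = 87.5): V_d = 1/1.08·[0.5846·0.0000 + 0.4154·0.0000] = 0.0000
Node 0 (S = 125): V_0 = 1/1.08·[0.5846·44.8273 + 0.4154·0.0000] = 24.2655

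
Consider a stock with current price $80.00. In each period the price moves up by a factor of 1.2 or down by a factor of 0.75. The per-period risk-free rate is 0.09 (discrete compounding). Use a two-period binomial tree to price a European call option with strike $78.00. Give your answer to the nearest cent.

$17.87

Risk-neutral probability p = (1 + 0.09 − 0.75)/(1.2 − 0.75) = 0.3400/0.4500 = 0.7556
Terminal stock prices: S_uu = 115.2, S_ud = 72, S_dd = 45
Terminal payoffs (S − K): max(37.2, 0) = 37.2, max(-6, 0) = 0, max(-33, 0) = 0
Node u (S = 96): V_u = 1/1.09·[0.7556·37.2000 + 0.2444·0.0000] = 25.7859
Node d (S = 60): V_d = 1/1.09·[0.7556·0.0000 + 0.2444·0.0000] = 0.0000
Node 0 (S = 80): V_0 = 1/1.09·[0.7556·25.7859 + 0.2444·0.0000] = 17.8740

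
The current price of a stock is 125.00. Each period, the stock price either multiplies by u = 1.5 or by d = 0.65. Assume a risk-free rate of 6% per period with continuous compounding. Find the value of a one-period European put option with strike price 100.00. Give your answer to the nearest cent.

9.10

Risk-neutral probability p = (e^0.06 − 0.65)/(1.5 − 0.65) = 0.4118/0.8500 = 0.4845
Terminal stock prices: S_u = 187.5, S_d = 81.25
Terminal payoffs (K − S): max(-87.5, 0) = 0, max(18.75, 0) = 18.75
Node 0 (S = 125): V_0 = e^(−0.06)·[0.4845·0.0000 + 0.5155·18.7500] = 9.1025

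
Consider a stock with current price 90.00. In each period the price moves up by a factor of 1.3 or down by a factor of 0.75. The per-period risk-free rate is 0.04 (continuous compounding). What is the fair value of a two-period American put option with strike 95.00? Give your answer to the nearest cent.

Risk-neutral probability p = (e^0.04 − 0.75)/(1.3 − 0.75) = 0.2908/0.5500 = 0.5287
Terminal stock prices: S_uu = 152.1, S_ud = 87.75, S_dd = 50.62
Terminal payoffs (K − S): max(-57.1, 0) = 0, max(7.25, 0) = 7.25, max(44.38, 0) = 44.38
Node u (S = 117): continuation = e^(−0.04)·[0.5287·0.0000 + 0.4713·7.2500] = 3.2826; exercise value = 0.0000 ≤ continuation, so V_u = 3.2826
Node d (S = 67.5): continuation = e^(−0.04)·[0.5287·7.2500 + 0.4713·44.3750] = 23.7750; exercise value = 27.5000 > continuation, so V_d = 27.5000 (exercise)
Node 0 (S = 90): continuation = e^(−0.04)·[0.5287·3.2826 + 0.4713·27.5000] = 14.1189; exercise value = 5.0000 ≤ continuation, so V_0 = 14.1189

14.12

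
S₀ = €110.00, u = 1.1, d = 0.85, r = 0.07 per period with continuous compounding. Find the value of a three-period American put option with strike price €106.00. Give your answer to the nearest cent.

€1.55

Risk-neutral probability p = (e^0.07 − 0.85)/(1.1 − 0.85) = 0.2225/0.2500 = 0.8900
Terminal stock prices: S_uuu = 146.4, S_uud = 113.1, S_udd = 87.42, S_ddd = 67.55
Terminal payoffs (K − S): max(-40.41, 0) = 0, max(-7.135, 0) = 0, max(18.58, 0) = 18.58, max(38.45, 0) = 38.45
Node uu (S = 133.1): continuation = e^(−0.07)·[0.8900·0.0000 + 0.1100·0.0000] = 0.0000; exercise value = 0.0000 ≤ continuation, so V_uu = 0.0000
Node ud (S = 102.9): continuation = e^(−0.07)·[0.8900·0.0000 + 0.1100·18.5775] = 1.9048; exercise value = 3.1500 > continuation, so V_ud = 3.1500 (exercise)
Node dd (S = 79.47): continuation = e^(−0.07)·[0.8900·18.5775 + 0.1100·38.4463] = 19.3587; exercise value = 26.5250 > continuation, so V_dd = 26.5250 (exercise)
Node u (S = 121): continuation = e^(−0.07)·[0.8900·0.0000 + 0.1100·3.1500] = 0.3230; exercise value = 0.0000 ≤ continuation, so V_u = 0.3230
Node d (S = 93.5): continuation = e^(−0.07)·[0.8900·3.1500 + 0.1100·26.5250] = 5.3337; exercise value = 12.5000 > continuation, so V_d = 12.5000 (exercise)
Node 0 (S = 110): continuation = e^(−0.07)·[0.8900·0.3230 + 0.1100·12.5000] = 1.5497; exercise value = 0.0000 ≤ continuation, so V_0 = 1.5497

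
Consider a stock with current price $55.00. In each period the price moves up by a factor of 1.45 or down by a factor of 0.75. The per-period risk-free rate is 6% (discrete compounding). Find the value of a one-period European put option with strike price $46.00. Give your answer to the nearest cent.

Risk-neutral probability p = (1 + 0.06 − 0.75)/(1.45 − 0.75) = 0.3100/0.7000 = 0.4429
Terminal stock prices: S_u = 79.75, S_d = 41.25
Terminal payoffs (K − S): max(-33.75, 0) = 0, max(4.75, 0) = 4.75
Node 0 (S = 55): V_0 = 1/1.06·[0.4429·0.0000 + 0.5571·4.7500] = 2.4966

$2.50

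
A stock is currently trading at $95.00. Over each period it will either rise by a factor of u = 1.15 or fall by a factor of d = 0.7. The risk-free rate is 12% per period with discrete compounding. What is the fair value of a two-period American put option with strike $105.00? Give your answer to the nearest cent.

$10.00

Risk-neutral probability p = (1 + 0.12 − 0.7)/(1.15 − 0.7) = 0.4200/0.4500 = 0.9333
Terminal stock prices: S_uu = 125.6, S_ud = 76.47, S_dd = 46.55
Terminal payoffs (K − S): max(-20.64, 0) = 0, max(28.53, 0) = 28.53, max(58.45, 0) = 58.45
Node u (S = 109.2): continuation = 1/1.12·[0.9333·0.0000 + 0.0667·28.5250] = 1.6979; exercise value = 0.0000 ≤ continuation, so V_u = 1.6979
Node d (S = 66.5): continuation = 1/1.12·[0.9333·28.5250 + 0.0667·58.4500] = 27.2500; exercise value = 38.5000 > continuation, so V_d = 38.5000 (exercise)
Node 0 (S = 95): continuation = 1/1.12·[0.9333·1.6979 + 0.0667·38.5000] = 3.7066; exercise value = 10.0000 > continuation, so V_0 = 10.0000 (exercise)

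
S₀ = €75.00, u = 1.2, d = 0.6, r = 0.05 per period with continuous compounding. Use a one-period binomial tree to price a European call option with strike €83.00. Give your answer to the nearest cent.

€5.01

Risk-neutral probability p = (e^0.05 − 0.6)/(1.2 − 0.6) = 0.4513/0.6000 = 0.7521
Terminal stock prices: S_u = 90, S_d = 45
Terminal payoffs (S − K): max(7, 0) = 7, max(-38, 0) = 0
Node 0 (S = 75): V_0 = e^(−0.05)·[0.7521·7.0000 + 0.2479·0.0000] = 5.0081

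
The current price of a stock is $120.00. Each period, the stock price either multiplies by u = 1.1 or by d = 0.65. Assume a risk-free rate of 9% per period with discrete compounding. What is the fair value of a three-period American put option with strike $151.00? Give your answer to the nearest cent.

$31.00

Risk-neutral probability p = (1 + 0.09 − 0.65)/(1.1 − 0.65) = 0.4400/0.4500 = 0.9778
Terminal stock prices: S_uuu = 159.7, S_uud = 94.38, S_udd = 55.77, S_ddd = 32.95
Terminal payoffs (K − S): max(-8.72, 0) = 0, max(56.62, 0) = 56.62, max(95.23, 0) = 95.23, max(118, 0) = 118
Node uu (S = 145.2): continuation = 1/1.09·[0.9778·0.0000 + 0.0222·56.6200] = 1.1543; exercise value = 5.8000 > continuation, so V_uu = 5.8000 (exercise)
Node ud (S = 85.8): continuation = 1/1.09·[0.9778·56.6200 + 0.0222·95.2300] = 52.7321; exercise value = 65.2000 > continuation, so V_ud = 65.2000 (exercise)
Node dd (S = 50.7): continuation = 1/1.09·[0.9778·95.2300 + 0.0222·118.0450] = 87.8321; exercise value = 100.3000 > continuation, so V_dd = 100.3000 (exercise)
Node u (S = 132): continuation = 1/1.09·[0.9778·5.8000 + 0.0222·65.2000] = 6.5321; exercise value = 19.0000 > continuation, so V_u = 19.0000 (exercise)
Node d (S = 78): continuation = 1/1.09·[0.9778·65.2000 + 0.0222·100.3000] = 60.5321; exercise value = 73.0000 > continuation, so V_d = 73.0000 (exercise)
Node 0 (S = 120): continuation = 1/1.09·[0.9778·19.0000 + 0.0222·73.0000] = 18.5321; exercise value = 31.0000 > continuation, so V_0 = 31.0000 (exercise)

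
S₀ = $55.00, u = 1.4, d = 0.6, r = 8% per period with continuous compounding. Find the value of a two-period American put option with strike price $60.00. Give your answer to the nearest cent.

$12.68

Risk-neutral probability p = (e^0.08 − 0.6)/(1.4 − 0.6) = 0.4833/0.8000 = 0.6041
Terminal stock prices: S_uu = 107.8, S_ud = 46.2, S_dd = 19.8
Terminal payoffs (K − S): max(-47.8, 0) = 0, max(13.8, 0) = 13.8, max(40.2, 0) = 40.2
Node u (S = 77): continuation = e^(−0.08)·[0.6041·0.0000 + 0.3959·13.8000] = 5.0433; exercise value = 0.0000 ≤ continuation, so V_u = 5.0433
Node d (S = 33): continuation = e^(−0.08)·[0.6041·13.8000 + 0.3959·40.2000] = 22.3870; exercise value = 27.0000 > continuation, so V_d = 27.0000 (exercise)
Node 0 (S = 55): continuation = e^(−0.08)·[0.6041·5.0433 + 0.3959·27.0000] = 12.6797; exercise value = 5.0000 ≤ continuation, so V_0 = 12.6797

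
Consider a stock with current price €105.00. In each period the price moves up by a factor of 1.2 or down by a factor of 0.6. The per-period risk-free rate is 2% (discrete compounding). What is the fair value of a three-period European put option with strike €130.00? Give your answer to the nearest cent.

Risk-neutral probability p = (1 + 0.02 − 0.6)/(1.2 − 0.6) = 0.4200/0.6000 = 0.7000
Terminal stock prices: S_uuu = 181.4, S_uud = 90.72, S_udd = 45.36, S_ddd = 22.68
Terminal payoffs (K − S): max(-51.44, 0) = 0, max(39.28, 0) = 39.28, max(84.64, 0) = 84.64, max(107.3, 0) = 107.3
Node uu (S = 151.2): V_uu = 1/1.02·[0.7000·0.0000 + 0.3000·39.2800] = 11.5529
Node ud (S = 75.6): V_ud = 1/1.02·[0.7000·39.2800 + 0.3000·84.6400] = 51.8510
Node dd (S = 37.8): V_dd = 1/1.02·[0.7000·84.6400 + 0.3000·107.3200] = 89.6510
Node u (S = 126): V_u = 1/1.02·[0.7000·11.5529 + 0.3000·51.8510] = 23.1788
Node d (S = 63): V_d = 1/1.02·[0.7000·51.8510 + 0.3000·89.6510] = 61.9519
Node 0 (S = 105): V_0 = 1/1.02·[0.7000·23.1788 + 0.3000·61.9519] = 34.1282

€34.13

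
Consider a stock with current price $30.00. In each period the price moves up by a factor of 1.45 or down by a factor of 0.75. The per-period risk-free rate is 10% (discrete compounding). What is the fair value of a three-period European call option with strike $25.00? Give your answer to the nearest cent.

Risk-neutral probability p = (1 + 0.1 − 0.75)/(1.45 − 0.75) = 0.3500/0.7000 = 0.5000
Terminal stock prices: S_uuu = 91.46, S_uud = 47.31, S_udd = 24.47, S_ddd = 12.66
Terminal payoffs (S − K): max(66.46, 0) = 66.46, max(22.31, 0) = 22.31, max(-0.5312, 0) = 0, max(-12.34, 0) = 0
Node uu (S = 63.08): V_uu = 1/1.1·[0.5000·66.4587 + 0.5000·22.3063] = 40.3477
Node ud (S = 32.62): V_ud = 1/1.1·[0.5000·22.3063 + 0.5000·0.0000] = 10.1392
Node dd (S = 16.88): V_dd = 1/1.1·[0.5000·0.0000 + 0.5000·0.0000] = 0.0000
Node u (S = 43.5): V_u = 1/1.1·[0.5000·40.3477 + 0.5000·10.1392] = 22.9486
Node d (S = 22.5): V_d = 1/1.1·[0.5000·10.1392 + 0.5000·0.0000] = 4.6087
Node 0 (S = 30): V_0 = 1/1.1·[0.5000·22.9486 + 0.5000·4.6087] = 12.5261

$12.53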